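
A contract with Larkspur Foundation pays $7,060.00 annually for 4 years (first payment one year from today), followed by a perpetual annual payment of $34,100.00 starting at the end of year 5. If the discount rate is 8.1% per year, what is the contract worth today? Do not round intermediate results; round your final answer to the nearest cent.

PV of 4-year annuity: $7,060.00 × [1 − (1+0.081)^−4] / 0.081 = 23331.66051
Perpetuity value at year 4: $34,100.00 / 0.081 = 420987.65432
PV of perpetuity: 420987.65432 / (1+0.081)^4 = 308295.07312
Total PV = 23331.66051 + 308295.07312 = 331626.73363

$331626.73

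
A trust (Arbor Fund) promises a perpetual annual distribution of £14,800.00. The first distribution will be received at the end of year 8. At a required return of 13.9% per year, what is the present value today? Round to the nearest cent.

Value at end of year 7: C / r = £14,800.00 / 0.139 = £106,474.8201
Discount to today: PV = £106,474.8201 / (1 + 0.139)^7 = £106,474.8201 / 2.486944 = £42,813.51

£42813.51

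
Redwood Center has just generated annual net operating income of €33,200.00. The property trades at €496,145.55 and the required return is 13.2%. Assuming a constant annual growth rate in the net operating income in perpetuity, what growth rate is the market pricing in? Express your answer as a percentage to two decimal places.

P = D₀(1+g)/(r−g) ⇒ P(r−g) = D₀(1+g) ⇒ g(P+D₀) = P·r − D₀
g = (P·r − D₀)/(P + D₀) = (€496,145.55×0.132 − €33,200.00) / (€496,145.55 + €33,200.00) = 0.061002

6.10%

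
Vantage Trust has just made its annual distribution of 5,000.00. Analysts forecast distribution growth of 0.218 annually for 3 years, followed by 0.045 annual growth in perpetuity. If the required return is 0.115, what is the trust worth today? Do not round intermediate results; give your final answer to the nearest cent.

115244.27

D_1 = 6090.00000
D_2 = 7417.62000
D_3 = 9034.66116
Terminal value at year 3: TV = D_3×(1+g_2)/(r−g_2) = 9441.22091/0.07 = 134874.58446
P_0 = D_1/(1+r)^1 + D_2/(1+r)^2 + D_3/(1+r)^3 + TV/(1+r)^3
    = 5461.88341 + 5966.43407 + 6517.59345 + 97298.35941 = 115244.27035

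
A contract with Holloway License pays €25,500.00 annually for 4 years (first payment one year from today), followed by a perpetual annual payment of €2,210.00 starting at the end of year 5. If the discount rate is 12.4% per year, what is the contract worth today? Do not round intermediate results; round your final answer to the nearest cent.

PV of 4-year annuity: €25,500.00 × [1 − (1+0.124)^−4] / 0.124 = 76804.40948
Perpetuity value at year 4: €2,210.00 / 0.124 = 17822.58065
PV of perpetuity: 17822.58065 / (1+0.124)^4 = 11166.19849
Total PV = 76804.40948 + 11166.19849 = 87970.60797

€87970.61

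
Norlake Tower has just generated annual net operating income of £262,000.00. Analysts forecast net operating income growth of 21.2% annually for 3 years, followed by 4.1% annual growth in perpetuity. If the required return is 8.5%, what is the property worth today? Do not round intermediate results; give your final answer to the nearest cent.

D_1 = 317544.00000
D_2 = 384863.32800
D_3 = 466454.35354
Terminal value at year 3: TV = D_3×(1+g_2)/(r−g_2) = 485578.98203/0.044 = 11035885.95525
P_0 = D_1/(1+r)^1 + D_2/(1+r)^2 + D_3/(1+r)^3 + TV/(1+r)^3
    = 292667.28111 + 326924.18866 + 365190.89093 + 8640084.48772 = 9624866.84842

£9624866.85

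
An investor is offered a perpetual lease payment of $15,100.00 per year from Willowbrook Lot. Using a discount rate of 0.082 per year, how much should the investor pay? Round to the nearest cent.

Level perpetuity: PV = C / r = $15,100.00 / 0.082 = $184,146.34

$184146.34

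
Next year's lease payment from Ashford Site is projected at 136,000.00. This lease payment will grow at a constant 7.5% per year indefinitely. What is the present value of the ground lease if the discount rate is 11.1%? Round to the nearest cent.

3777777.78

Growing perpetuity: P = D₁ / (r − g) = 136,000.0000 / (0.111 − 0.075) = 3,777,777.78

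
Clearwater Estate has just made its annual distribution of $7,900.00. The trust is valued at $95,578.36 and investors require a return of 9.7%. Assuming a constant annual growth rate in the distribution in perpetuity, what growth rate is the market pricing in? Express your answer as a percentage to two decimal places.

1.33%

P = D₀(1+g)/(r−g) ⇒ P(r−g) = D₀(1+g) ⇒ g(P+D₀) = P·r − D₀
g = (P·r − D₀)/(P + D₀) = ($95,578.36×0.097 − $7,900.00) / ($95,578.36 + $7,900.00) = 0.013250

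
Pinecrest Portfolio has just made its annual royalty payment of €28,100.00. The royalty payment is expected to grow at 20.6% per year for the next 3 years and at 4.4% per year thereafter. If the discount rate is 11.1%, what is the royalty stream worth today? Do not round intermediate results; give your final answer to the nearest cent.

D_1 = 33888.60000
D_2 = 40869.65160
D_3 = 49288.79983
Terminal value at year 3: TV = D_3×(1+g_2)/(r−g_2) = 51457.50702/0.067 = 768022.49287
P_0 = D_1/(1+r)^1 + D_2/(1+r)^2 + D_3/(1+r)^3 + TV/(1+r)^3
    = 30502.79028 + 33111.03967 + 35942.31669 + 560056.39742 = 659612.54406

€659612.54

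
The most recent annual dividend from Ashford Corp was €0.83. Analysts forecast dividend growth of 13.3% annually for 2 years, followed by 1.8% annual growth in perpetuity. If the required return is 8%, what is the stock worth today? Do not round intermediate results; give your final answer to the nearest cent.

D_1 = 0.94039
D_2 = 1.06546
Terminal value at year 2: TV = D_2×(1+g_2)/(r−g_2) = 1.08464/0.062 = 17.49420
P_0 = D_1/(1+r)^1 + D_2/(1+r)^2 + TV/(1+r)^2
    = 0.87073 + 0.91346 + 14.99845 = 16.78265

€16.78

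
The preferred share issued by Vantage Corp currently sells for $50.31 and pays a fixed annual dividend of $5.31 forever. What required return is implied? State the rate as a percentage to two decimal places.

P = C/r ⇒ r = C/P = $5.31/$50.31 = 0.105546

10.55%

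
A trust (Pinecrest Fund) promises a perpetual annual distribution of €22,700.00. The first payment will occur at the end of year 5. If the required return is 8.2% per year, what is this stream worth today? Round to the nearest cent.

€201977.49

Value at end of year 4: C / r = €22,700.00 / 0.082 = €276,829.2683
Discount to today: PV = €276,829.2683 / (1 + 0.082)^4 = €276,829.2683 / 1.370595 = €201,977.49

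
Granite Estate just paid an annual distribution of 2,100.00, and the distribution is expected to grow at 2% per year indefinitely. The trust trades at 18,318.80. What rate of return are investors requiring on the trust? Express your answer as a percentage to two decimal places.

D₁ = 2,100.00 × 1.02 = 2,142.0000
P = D₁/(r − g) ⇒ r = D₁/P + g = 2,142.0000/18,318.80 + 0.02 = 0.116929 + 0.02 = 0.136929

13.69%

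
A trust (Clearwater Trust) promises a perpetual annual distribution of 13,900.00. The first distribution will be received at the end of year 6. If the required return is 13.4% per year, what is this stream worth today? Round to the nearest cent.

Value at end of year 5: C / r = 13,900.00 / 0.134 = 103,731.3433
Discount to today: PV = 103,731.3433 / (1 + 0.134)^5 = 103,731.3433 / 1.875276 = 55,315.23

55315.23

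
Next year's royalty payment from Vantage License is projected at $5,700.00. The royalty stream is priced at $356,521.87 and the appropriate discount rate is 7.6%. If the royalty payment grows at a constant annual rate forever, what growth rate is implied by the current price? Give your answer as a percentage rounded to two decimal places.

6.00%

P = D₁/(r−g) ⇒ g = r − D₁/P = 0.076 − $5,700.00/$356,521.87 = 0.060012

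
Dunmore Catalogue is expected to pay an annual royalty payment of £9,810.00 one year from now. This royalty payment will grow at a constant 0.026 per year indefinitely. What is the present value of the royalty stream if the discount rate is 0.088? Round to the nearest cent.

Growing perpetuity: P = D₁ / (r − g) = £9,810.0000 / (0.088 − 0.026) = £158,225.81

£158225.81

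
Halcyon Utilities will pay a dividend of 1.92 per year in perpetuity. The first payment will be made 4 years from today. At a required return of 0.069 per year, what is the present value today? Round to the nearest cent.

22.78

Value at end of year 3: C / r = 1.92 / 0.069 = 27.8261
Discount to today: PV = 27.8261 / (1 + 0.069)^3 = 27.8261 / 1.221612 = 22.78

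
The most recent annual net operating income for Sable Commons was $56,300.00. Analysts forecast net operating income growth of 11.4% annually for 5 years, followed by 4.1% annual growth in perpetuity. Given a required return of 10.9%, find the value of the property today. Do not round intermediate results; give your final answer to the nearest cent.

D_1 = 62718.20000
D_2 = 69868.07480
D_3 = 77833.03533
D_4 = 86706.00135
D_5 = 96590.48551
Terminal value at year 5: TV = D_5×(1+g_2)/(r−g_2) = 100550.69541/0.068 = 1478686.69728
P_0 = D_1/(1+r)^1 + D_2/(1+r)^2 + D_3/(1+r)^3 + D_4/(1+r)^4 + D_5/(1+r)^5 + TV/(1+r)^5
    = 56553.83228 + 56808.80898 + 57064.93526 + 57322.21631 + 57580.65732 + 881492.12157 = 1166822.57172

$1166822.57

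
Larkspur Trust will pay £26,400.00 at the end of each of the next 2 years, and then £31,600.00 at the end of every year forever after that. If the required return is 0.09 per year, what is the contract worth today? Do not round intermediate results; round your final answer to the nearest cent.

£341963.73

PV of 2-year annuity: £26,400.00 × [1 − (1+0.09)^−2] / 0.09 = 46440.53531
Perpetuity value at year 2: £31,600.00 / 0.09 = 351111.11111
PV of perpetuity: 351111.11111 / (1+0.09)^2 = 295523.19764
Total PV = 46440.53531 + 295523.19764 = 341963.73294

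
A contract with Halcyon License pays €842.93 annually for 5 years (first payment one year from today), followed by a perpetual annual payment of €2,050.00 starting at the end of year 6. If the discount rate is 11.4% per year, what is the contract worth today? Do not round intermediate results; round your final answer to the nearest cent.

€13565.78

PV of 5-year annuity: €842.93 × [1 − (1+0.114)^−5] / 0.114 = 3084.28720
Perpetuity value at year 5: €2,050.00 / 0.114 = 17982.45614
PV of perpetuity: 17982.45614 / (1+0.114)^5 = 10481.49075
Total PV = 3084.28720 + 10481.49075 = 13565.77795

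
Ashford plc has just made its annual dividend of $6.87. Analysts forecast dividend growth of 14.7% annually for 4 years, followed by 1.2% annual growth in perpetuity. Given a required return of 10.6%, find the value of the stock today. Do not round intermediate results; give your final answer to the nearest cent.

$115.68

D_1 = 7.87989
D_2 = 9.03823
D_3 = 10.36685
D_4 = 11.89078
Terminal value at year 4: TV = D_4×(1+g_2)/(r−g_2) = 12.03347/0.094 = 128.01565
P_0 = D_1/(1+r)^1 + D_2/(1+r)^2 + D_3/(1+r)^3 + D_4/(1+r)^4 + TV/(1+r)^4
    = 7.12467 + 7.38879 + 7.66270 + 7.94676 + 85.55444 = 115.67736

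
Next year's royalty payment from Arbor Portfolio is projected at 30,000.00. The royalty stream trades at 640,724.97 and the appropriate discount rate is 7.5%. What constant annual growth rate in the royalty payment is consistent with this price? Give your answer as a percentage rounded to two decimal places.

P = D₁/(r−g) ⇒ g = r − D₁/P = 0.075 − 30,000.00/640,724.97 = 0.028178

2.82%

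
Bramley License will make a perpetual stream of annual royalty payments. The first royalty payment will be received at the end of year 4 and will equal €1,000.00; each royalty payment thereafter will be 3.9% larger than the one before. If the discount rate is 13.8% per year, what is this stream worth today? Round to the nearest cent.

€6853.90

Value at end of year 3: C₁ / (r − g) = €1,000.00 / (0.138 − 0.039) = €10,101.0101
Discount to today: PV = €10,101.0101 / (1 + 0.138)^3 = €10,101.0101 / 1.473760 = €6,853.90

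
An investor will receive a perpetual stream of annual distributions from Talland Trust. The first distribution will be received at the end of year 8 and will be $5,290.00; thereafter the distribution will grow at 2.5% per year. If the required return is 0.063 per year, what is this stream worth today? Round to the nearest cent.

$90769.35

Value at end of year 7: C₁ / (r − g) = $5,290.00 / (0.063 − 0.025) = $139,210.5263
Discount to today: PV = $139,210.5263 / (1 + 0.063)^7 = $139,210.5263 / 1.533673 = $90,769.35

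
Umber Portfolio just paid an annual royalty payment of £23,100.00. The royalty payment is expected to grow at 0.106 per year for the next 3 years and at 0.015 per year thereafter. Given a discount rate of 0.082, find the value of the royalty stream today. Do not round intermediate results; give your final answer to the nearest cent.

D_1 = 25548.60000
D_2 = 28256.75160
D_3 = 31251.96727
Terminal value at year 3: TV = D_3×(1+g_2)/(r−g_2) = 31720.74678/0.067 = 473443.98177
P_0 = D_1/(1+r)^1 + D_2/(1+r)^2 + D_3/(1+r)^3 + TV/(1+r)^3
    = 23612.38447 + 24136.13422 + 24671.50134 + 373754.83372 = 446174.85375

£446174.85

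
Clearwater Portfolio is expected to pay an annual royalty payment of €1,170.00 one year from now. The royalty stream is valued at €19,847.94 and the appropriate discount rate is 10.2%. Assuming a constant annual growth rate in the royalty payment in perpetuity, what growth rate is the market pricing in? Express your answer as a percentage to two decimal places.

P = D₁/(r−g) ⇒ g = r − D₁/P = 0.102 − €1,170.00/€19,847.94 = 0.043052

4.31%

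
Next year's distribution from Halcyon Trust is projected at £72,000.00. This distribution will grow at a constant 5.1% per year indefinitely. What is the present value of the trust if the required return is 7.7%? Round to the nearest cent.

Growing perpetuity: P = D₁ / (r − g) = £72,000.0000 / (0.077 − 0.051) = £2,769,230.77

£2769230.77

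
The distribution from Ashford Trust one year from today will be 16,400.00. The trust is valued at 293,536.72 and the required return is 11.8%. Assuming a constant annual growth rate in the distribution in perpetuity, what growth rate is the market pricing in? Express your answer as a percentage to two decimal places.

6.21%

P = D₁/(r−g) ⇒ g = r − D₁/P = 0.118 − 16,400.00/293,536.72 = 0.062130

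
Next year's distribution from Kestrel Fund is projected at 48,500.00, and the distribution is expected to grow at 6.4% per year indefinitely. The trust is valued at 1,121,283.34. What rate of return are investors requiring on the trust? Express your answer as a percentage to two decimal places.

P = D₁/(r − g) ⇒ r = D₁/P + g = 48,500.0000/1,121,283.34 + 0.064 = 0.043254 + 0.064 = 0.107254

10.73%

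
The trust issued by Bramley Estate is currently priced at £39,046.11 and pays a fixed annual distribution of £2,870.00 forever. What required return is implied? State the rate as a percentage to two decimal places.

7.35%

P = C/r ⇒ r = C/P = £2,870.00/£39,046.11 = 0.073503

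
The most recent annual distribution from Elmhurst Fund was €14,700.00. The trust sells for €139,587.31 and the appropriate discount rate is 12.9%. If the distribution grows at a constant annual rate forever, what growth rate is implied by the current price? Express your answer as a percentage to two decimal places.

2.14%

P = D₀(1+g)/(r−g) ⇒ P(r−g) = D₀(1+g) ⇒ g(P+D₀) = P·r − D₀
g = (P·r − D₀)/(P + D₀) = (€139,587.31×0.129 − €14,700.00) / (€139,587.31 + €14,700.00) = 0.021433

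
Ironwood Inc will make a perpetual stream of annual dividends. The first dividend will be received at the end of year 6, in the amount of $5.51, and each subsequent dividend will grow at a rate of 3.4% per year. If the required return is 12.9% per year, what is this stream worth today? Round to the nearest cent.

Value at end of year 5: C₁ / (r − g) = $5.51 / (0.129 − 0.034) = $58.0000
Discount to today: PV = $58.0000 / (1 + 0.129)^5 = $58.0000 / 1.834297 = $31.62

$31.62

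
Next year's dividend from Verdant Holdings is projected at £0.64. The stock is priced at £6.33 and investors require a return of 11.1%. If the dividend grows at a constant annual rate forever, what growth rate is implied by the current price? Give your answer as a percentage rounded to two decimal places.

0.99%

P = D₁/(r−g) ⇒ g = r − D₁/P = 0.111 − £0.64/£6.33 = 0.009894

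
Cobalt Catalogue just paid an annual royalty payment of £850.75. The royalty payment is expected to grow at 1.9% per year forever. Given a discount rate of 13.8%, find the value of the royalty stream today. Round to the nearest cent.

D₁ = D₀ × (1 + g) = £850.75 × 1.019 = £866.9143
Growing perpetuity: P = D₁ / (r − g) = £866.9143 / (0.138 − 0.019) = £7,284.99

£7284.99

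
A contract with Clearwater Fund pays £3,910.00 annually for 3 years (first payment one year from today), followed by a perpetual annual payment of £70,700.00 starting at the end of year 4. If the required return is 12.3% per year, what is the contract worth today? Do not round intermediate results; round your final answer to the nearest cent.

£415201.82

PV of 3-year annuity: £3,910.00 × [1 − (1+0.123)^−3] / 0.123 = 9342.95804
Perpetuity value at year 3: £70,700.00 / 0.123 = 574796.74797
PV of perpetuity: 574796.74797 / (1+0.123)^3 = 405858.86225
Total PV = 9342.95804 + 405858.86225 = 415201.82029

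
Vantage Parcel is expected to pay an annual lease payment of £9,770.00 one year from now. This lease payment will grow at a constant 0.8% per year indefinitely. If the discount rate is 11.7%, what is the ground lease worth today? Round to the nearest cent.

Growing perpetuity: P = D₁ / (r − g) = £9,770.0000 / (0.117 − 0.008) = £89,633.03

£89633.03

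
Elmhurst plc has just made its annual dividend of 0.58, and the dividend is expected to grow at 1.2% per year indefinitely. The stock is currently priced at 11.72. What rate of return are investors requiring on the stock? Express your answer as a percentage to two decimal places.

D₁ = 0.58 × 1.012 = 0.5870
P = D₁/(r − g) ⇒ r = D₁/P + g = 0.5870/11.72 + 0.012 = 0.050082 + 0.012 = 0.062082

6.21%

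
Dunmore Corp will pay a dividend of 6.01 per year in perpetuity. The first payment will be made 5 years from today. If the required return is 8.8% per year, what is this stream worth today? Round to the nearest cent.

Value at end of year 4: C / r = 6.01 / 0.088 = 68.2955
Discount to today: PV = 68.2955 / (1 + 0.088)^4 = 68.2955 / 1.401250 = 48.74

48.74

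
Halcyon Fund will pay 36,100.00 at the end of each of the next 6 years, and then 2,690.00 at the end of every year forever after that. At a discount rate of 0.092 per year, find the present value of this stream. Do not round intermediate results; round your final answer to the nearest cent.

178224.17

PV of 6-year annuity: 36,100.00 × [1 − (1+0.092)^−6] / 0.092 = 160980.54664
Perpetuity value at year 6: 2,690.00 / 0.092 = 29239.13043
PV of perpetuity: 29239.13043 / (1+0.092)^6 = 17243.62710
Total PV = 160980.54664 + 17243.62710 = 178224.17374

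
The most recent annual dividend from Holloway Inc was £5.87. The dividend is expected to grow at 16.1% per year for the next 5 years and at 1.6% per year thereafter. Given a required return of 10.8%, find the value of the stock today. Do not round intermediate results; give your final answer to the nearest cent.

D_1 = 6.81507
D_2 = 7.91230
D_3 = 9.18618
D_4 = 10.66515
D_5 = 12.38224
Terminal value at year 5: TV = D_5×(1+g_2)/(r−g_2) = 12.58036/0.092 = 136.74299
P_0 = D_1/(1+r)^1 + D_2/(1+r)^2 + D_3/(1+r)^3 + D_4/(1+r)^4 + D_5/(1+r)^5 + TV/(1+r)^5
    = 6.15079 + 6.44500 + 6.75329 + 7.07633 + 7.41482 + 81.88536 = 115.72558

£115.73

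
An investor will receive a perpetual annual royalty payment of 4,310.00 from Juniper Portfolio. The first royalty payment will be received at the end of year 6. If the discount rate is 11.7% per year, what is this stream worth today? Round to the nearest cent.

21184.86

Value at end of year 5: C / r = 4,310.00 / 0.117 = 36,837.6068
Discount to today: PV = 36,837.6068 / (1 + 0.117)^5 = 36,837.6068 / 1.738865 = 21,184.86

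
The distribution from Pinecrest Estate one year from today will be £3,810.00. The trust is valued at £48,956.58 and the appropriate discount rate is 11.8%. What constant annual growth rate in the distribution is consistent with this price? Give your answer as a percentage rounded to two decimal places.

P = D₁/(r−g) ⇒ g = r − D₁/P = 0.118 − £3,810.00/£48,956.58 = 0.040176

4.02%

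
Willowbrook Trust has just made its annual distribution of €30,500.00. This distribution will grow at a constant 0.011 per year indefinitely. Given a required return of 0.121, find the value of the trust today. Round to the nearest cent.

€280322.73

D₁ = D₀ × (1 + g) = €30,500.00 × 1.011 = €30,835.5000
Growing perpetuity: P = D₁ / (r − g) = €30,835.5000 / (0.121 − 0.011) = €280,322.73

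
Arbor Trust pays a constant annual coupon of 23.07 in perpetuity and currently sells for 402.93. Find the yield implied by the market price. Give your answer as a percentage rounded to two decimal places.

5.73%

P = C/r ⇒ r = C/P = 23.07/402.93 = 0.057256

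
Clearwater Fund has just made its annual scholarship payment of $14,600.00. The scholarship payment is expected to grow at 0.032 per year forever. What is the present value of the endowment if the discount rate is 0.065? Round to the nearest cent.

D₁ = D₀ × (1 + g) = $14,600.00 × 1.032 = $15,067.2000
Growing perpetuity: P = D₁ / (r − g) = $15,067.2000 / (0.065 − 0.032) = $456,581.82

$456581.82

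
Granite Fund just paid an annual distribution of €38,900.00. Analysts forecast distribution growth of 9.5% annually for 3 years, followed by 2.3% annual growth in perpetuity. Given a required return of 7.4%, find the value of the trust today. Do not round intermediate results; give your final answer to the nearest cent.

D_1 = 42595.50000
D_2 = 46642.07250
D_3 = 51073.06939
Terminal value at year 3: TV = D_3×(1+g_2)/(r−g_2) = 52247.74998/0.051 = 1024465.68595
P_0 = D_1/(1+r)^1 + D_2/(1+r)^2 + D_3/(1+r)^3 + TV/(1+r)^3
    = 39660.61453 + 40436.10140 + 41226.75143 + 826960.13160 = 948283.59896

€948283.60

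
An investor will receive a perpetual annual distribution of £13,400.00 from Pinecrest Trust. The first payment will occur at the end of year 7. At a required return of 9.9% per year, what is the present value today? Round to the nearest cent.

£76821.62

Value at end of year 6: C / r = £13,400.00 / 0.099 = £135,353.5354
Discount to today: PV = £135,353.5354 / (1 + 0.099)^6 = £135,353.5354 / 1.761920 = £76,821.62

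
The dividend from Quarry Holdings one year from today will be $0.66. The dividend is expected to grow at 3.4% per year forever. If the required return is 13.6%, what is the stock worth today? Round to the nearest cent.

Growing perpetuity: P = D₁ / (r − g) = $0.6600 / (0.136 − 0.034) = $6.47

$6.47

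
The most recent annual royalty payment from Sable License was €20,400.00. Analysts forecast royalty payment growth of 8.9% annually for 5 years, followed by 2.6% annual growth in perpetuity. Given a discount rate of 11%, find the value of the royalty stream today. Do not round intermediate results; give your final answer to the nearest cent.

D_1 = 22215.60000
D_2 = 24192.78840
D_3 = 26345.94657
D_4 = 28690.73581
D_5 = 31244.21130
Terminal value at year 5: TV = D_5×(1+g_2)/(r−g_2) = 32056.56079/0.084 = 381625.72373
P_0 = D_1/(1+r)^1 + D_2/(1+r)^2 + D_3/(1+r)^3 + D_4/(1+r)^4 + D_5/(1+r)^5 + TV/(1+r)^5
    = 20014.05405 + 19635.40979 + 19263.92906 + 18899.47635 + 18541.91869 + 226476.29257 = 322831.08051

€322831.08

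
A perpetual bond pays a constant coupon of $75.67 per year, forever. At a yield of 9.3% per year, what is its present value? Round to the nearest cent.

$813.66

Level perpetuity: PV = C / r = $75.67 / 0.093 = $813.66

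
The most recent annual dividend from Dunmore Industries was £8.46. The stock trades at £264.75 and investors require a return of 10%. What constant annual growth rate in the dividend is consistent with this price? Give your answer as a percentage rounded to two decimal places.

6.59%

P = D₀(1+g)/(r−g) ⇒ P(r−g) = D₀(1+g) ⇒ g(P+D₀) = P·r − D₀
g = (P·r − D₀)/(P + D₀) = (£264.75×0.1 − £8.46) / (£264.75 + £8.46) = 0.065938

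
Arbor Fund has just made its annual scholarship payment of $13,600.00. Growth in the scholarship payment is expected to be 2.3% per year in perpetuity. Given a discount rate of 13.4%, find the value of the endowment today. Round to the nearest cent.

$125340.54

D₁ = D₀ × (1 + g) = $13,600.00 × 1.023 = $13,912.8000
Growing perpetuity: P = D₁ / (r − g) = $13,912.8000 / (0.134 − 0.023) = $125,340.54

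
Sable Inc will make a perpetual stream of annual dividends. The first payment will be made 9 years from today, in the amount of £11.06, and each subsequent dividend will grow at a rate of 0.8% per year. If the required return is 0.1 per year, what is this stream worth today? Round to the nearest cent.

Value at end of year 8: C₁ / (r − g) = £11.06 / (0.1 − 0.008) = £120.2174
Discount to today: PV = £120.2174 / (1 + 0.1)^8 = £120.2174 / 2.143589 = £56.08

£56.08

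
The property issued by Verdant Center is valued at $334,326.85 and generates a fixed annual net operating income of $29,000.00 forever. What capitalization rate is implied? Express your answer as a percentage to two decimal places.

P = C/r ⇒ r = C/P = $29,000.00/$334,326.85 = 0.086741

8.67%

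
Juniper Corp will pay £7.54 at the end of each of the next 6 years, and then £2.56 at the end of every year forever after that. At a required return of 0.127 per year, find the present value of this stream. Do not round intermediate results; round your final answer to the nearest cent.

£40.23

PV of 6-year annuity: £7.54 × [1 − (1+0.127)^−6] / 0.127 = 30.39503
Perpetuity value at year 6: £2.56 / 0.127 = 20.15748
PV of perpetuity: 20.15748 / (1+0.127)^6 = 9.83768
Total PV = 30.39503 + 9.83768 = 40.23271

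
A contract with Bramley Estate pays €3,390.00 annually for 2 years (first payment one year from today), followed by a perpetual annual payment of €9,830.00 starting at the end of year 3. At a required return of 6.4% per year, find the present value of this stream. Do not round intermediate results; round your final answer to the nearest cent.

€141852.55

PV of 2-year annuity: €3,390.00 × [1 − (1+0.064)^−2] / 0.064 = 6180.53593
Perpetuity value at year 2: €9,830.00 / 0.064 = 153593.75000
PV of perpetuity: 153593.75000 / (1+0.064)^2 = 135672.01898
Total PV = 6180.53593 + 135672.01898 = 141852.55491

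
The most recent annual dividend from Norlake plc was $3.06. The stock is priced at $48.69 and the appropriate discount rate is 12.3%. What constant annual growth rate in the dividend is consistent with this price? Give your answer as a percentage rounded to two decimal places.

5.66%

P = D₀(1+g)/(r−g) ⇒ P(r−g) = D₀(1+g) ⇒ g(P+D₀) = P·r − D₀
g = (P·r − D₀)/(P + D₀) = ($48.69×0.123 − $3.06) / ($48.69 + $3.06) = 0.056597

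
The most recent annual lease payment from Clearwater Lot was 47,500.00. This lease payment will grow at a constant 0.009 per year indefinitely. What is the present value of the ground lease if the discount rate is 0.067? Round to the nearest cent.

D₁ = D₀ × (1 + g) = 47,500.00 × 1.009 = 47,927.5000
Growing perpetuity: P = D₁ / (r − g) = 47,927.5000 / (0.067 − 0.009) = 826,336.21

826336.21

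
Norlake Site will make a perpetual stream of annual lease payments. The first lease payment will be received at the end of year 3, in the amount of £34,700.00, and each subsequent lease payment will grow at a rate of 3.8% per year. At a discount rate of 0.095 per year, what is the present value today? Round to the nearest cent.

Value at end of year 2: C₁ / (r − g) = £34,700.00 / (0.095 − 0.038) = £608,771.9298
Discount to today: PV = £608,771.9298 / (1 + 0.095)^2 = £608,771.9298 / 1.199025 = £507,722.47

£507722.47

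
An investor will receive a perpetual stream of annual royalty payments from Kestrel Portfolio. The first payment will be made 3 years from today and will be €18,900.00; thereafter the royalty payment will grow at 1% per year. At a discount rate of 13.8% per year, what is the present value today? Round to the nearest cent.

€114016.40

Value at end of year 2: C₁ / (r − g) = €18,900.00 / (0.138 − 0.01) = €147,656.2500
Discount to today: PV = €147,656.2500 / (1 + 0.138)^2 = €147,656.2500 / 1.295044 = €114,016.40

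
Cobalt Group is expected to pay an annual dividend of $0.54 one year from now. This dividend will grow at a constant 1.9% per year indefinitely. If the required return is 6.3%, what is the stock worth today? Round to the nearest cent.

$12.27

Growing perpetuity: P = D₁ / (r − g) = $0.5400 / (0.063 − 0.019) = $12.27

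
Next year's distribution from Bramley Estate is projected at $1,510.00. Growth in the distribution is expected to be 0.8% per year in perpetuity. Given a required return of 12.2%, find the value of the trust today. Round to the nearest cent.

$13245.61

Growing perpetuity: P = D₁ / (r − g) = $1,510.0000 / (0.122 − 0.008) = $13,245.61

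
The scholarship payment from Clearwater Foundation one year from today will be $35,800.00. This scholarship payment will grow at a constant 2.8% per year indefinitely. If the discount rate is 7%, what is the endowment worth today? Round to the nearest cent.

Growing perpetuity: P = D₁ / (r − g) = $35,800.0000 / (0.07 − 0.028) = $852,380.95

$852380.95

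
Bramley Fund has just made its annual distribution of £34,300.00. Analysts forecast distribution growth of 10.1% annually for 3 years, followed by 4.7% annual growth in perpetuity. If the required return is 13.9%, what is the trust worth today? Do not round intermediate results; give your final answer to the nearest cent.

£448754.12

D_1 = 37764.30000
D_2 = 41578.49430
D_3 = 45777.92222
Terminal value at year 3: TV = D_3×(1+g_2)/(r−g_2) = 47929.48457/0.092 = 520972.65836
P_0 = D_1/(1+r)^1 + D_2/(1+r)^2 + D_3/(1+r)^3 + TV/(1+r)^3
    = 33155.66286 + 32049.50379 + 30980.24905 + 352568.70386 = 448754.11955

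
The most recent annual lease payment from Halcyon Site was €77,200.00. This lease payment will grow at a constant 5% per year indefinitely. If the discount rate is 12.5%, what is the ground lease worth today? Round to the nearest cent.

€1080800.00

D₁ = D₀ × (1 + g) = €77,200.00 × 1.05 = €81,060.0000
Growing perpetuity: P = D₁ / (r − g) = €81,060.0000 / (0.125 − 0.05) = €1,080,800.00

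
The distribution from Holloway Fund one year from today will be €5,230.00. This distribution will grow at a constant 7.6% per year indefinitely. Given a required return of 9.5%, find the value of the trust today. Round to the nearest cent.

€275263.16

Growing perpetuity: P = D₁ / (r − g) = €5,230.0000 / (0.095 − 0.076) = €275,263.16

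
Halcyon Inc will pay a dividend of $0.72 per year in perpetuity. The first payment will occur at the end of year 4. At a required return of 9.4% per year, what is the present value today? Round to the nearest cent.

$5.85

Value at end of year 3: C / r = $0.72 / 0.094 = $7.6596
Discount to today: PV = $7.6596 / (1 + 0.094)^3 = $7.6596 / 1.309339 = $5.85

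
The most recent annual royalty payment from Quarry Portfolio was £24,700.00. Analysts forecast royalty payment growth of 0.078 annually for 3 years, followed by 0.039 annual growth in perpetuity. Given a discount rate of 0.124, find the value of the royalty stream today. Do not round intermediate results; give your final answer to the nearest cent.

£334547.57

D_1 = 26626.60000
D_2 = 28703.47480
D_3 = 30942.34583
Terminal value at year 3: TV = D_3×(1+g_2)/(r−g_2) = 32149.09732/0.085 = 378224.67438
P_0 = D_1/(1+r)^1 + D_2/(1+r)^2 + D_3/(1+r)^3 + TV/(1+r)^3
    = 23689.14591 + 22719.66129 + 21789.85309 + 266348.91008 = 334547.57036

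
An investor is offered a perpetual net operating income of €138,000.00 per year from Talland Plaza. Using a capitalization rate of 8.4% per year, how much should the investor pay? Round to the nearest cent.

€1642857.14

Level perpetuity: PV = C / r = €138,000.00 / 0.084 = €1,642,857.14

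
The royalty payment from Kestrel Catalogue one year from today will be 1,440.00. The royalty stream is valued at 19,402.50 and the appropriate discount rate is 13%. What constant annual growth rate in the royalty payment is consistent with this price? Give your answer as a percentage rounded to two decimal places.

P = D₁/(r−g) ⇒ g = r − D₁/P = 0.13 − 1,440.00/19,402.50 = 0.055783

5.58%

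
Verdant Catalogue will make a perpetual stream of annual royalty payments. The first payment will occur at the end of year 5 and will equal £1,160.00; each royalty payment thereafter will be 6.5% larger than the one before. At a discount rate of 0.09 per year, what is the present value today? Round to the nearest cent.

Value at end of year 4: C₁ / (r − g) = £1,160.00 / (0.09 − 0.065) = £46,400.0000
Discount to today: PV = £46,400.0000 / (1 + 0.09)^4 = £46,400.0000 / 1.411582 = £32,870.93

£32870.93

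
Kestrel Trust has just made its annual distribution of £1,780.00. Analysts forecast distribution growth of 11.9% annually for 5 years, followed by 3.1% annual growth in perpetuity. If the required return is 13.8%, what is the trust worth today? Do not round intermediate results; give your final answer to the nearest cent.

D_1 = 1991.82000
D_2 = 2228.84658
D_3 = 2494.07932
D_4 = 2790.87476
D_5 = 3122.98886
Terminal value at year 5: TV = D_5×(1+g_2)/(r−g_2) = 3219.80151/0.107 = 30091.60293
P_0 = D_1/(1+r)^1 + D_2/(1+r)^2 + D_3/(1+r)^3 + D_4/(1+r)^4 + D_5/(1+r)^5 + TV/(1+r)^5
    = 1750.28120 + 1721.05857 + 1692.32385 + 1664.06889 + 1636.28566 + 15766.45343 = 24230.47159

£24230.47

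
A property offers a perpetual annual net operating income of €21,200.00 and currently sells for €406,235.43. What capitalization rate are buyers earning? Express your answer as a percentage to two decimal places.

P = C/r ⇒ r = C/P = €21,200.00/€406,235.43 = 0.052186

5.22%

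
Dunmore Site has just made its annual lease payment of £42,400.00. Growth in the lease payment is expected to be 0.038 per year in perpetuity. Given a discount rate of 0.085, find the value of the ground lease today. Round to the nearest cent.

£936408.51

D₁ = D₀ × (1 + g) = £42,400.00 × 1.038 = £44,011.2000
Growing perpetuity: P = D₁ / (r − g) = £44,011.2000 / (0.085 − 0.038) = £936,408.51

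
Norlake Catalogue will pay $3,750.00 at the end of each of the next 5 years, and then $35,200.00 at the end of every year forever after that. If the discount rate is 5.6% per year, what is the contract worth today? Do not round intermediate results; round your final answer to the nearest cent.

$494638.47

PV of 5-year annuity: $3,750.00 × [1 − (1+0.056)^−5] / 0.056 = 15969.74910
Perpetuity value at year 5: $35,200.00 / 0.056 = 628571.42857
PV of perpetuity: 628571.42857 / (1+0.056)^5 = 478668.71704
Total PV = 15969.74910 + 478668.71704 = 494638.46613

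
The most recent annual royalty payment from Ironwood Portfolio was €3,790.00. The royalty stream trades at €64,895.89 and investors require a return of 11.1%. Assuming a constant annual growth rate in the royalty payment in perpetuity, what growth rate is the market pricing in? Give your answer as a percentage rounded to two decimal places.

P = D₀(1+g)/(r−g) ⇒ P(r−g) = D₀(1+g) ⇒ g(P+D₀) = P·r − D₀
g = (P·r − D₀)/(P + D₀) = (€64,895.89×0.111 − €3,790.00) / (€64,895.89 + €3,790.00) = 0.049696

4.97%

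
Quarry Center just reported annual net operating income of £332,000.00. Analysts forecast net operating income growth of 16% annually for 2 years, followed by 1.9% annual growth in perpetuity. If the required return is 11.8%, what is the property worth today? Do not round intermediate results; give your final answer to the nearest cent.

D_1 = 385120.00000
D_2 = 446739.20000
Terminal value at year 2: TV = D_2×(1+g_2)/(r−g_2) = 455227.24480/0.099 = 4598254.99798
P_0 = D_1/(1+r)^1 + D_2/(1+r)^2 + TV/(1+r)^2
    = 344472.27191 + 357413.09072 + 3678827.67111 = 4380713.03374

£4380713.03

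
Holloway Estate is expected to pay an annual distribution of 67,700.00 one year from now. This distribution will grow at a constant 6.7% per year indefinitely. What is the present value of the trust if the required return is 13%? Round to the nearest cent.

Growing perpetuity: P = D₁ / (r − g) = 67,700.0000 / (0.13 − 0.067) = 1,074,603.17

1074603.17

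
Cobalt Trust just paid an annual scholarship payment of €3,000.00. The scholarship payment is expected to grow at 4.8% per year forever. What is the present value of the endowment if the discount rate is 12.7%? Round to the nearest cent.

€39797.47

D₁ = D₀ × (1 + g) = €3,000.00 × 1.048 = €3,144.0000
Growing perpetuity: P = D₁ / (r − g) = €3,144.0000 / (0.127 − 0.048) = €39,797.47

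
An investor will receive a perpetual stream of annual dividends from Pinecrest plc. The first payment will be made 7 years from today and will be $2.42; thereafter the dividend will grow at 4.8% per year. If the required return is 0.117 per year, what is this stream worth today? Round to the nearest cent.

$18.06

Value at end of year 6: C₁ / (r − g) = $2.42 / (0.117 − 0.048) = $35.0725
Discount to today: PV = $35.0725 / (1 + 0.117)^6 = $35.0725 / 1.942312 = $18.06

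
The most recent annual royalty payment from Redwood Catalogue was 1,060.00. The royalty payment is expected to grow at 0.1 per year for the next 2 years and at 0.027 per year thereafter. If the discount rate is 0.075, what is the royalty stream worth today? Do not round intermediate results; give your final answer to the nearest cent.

25941.24

D_1 = 1166.00000
D_2 = 1282.60000
Terminal value at year 2: TV = D_2×(1+g_2)/(r−g_2) = 1317.23020/0.048 = 27442.29583
P_0 = D_1/(1+r)^1 + D_2/(1+r)^2 + TV/(1+r)^2
    = 1084.65116 + 1109.87561 + 23746.71354 = 25941.24031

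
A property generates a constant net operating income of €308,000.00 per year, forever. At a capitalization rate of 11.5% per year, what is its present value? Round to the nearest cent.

€2678260.87

Level perpetuity: PV = C / r = €308,000.00 / 0.115 = €2,678,260.87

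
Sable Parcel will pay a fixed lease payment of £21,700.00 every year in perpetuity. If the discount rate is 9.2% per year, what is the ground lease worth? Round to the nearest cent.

Level perpetuity: PV = C / r = £21,700.00 / 0.092 = £235,869.57

£235869.57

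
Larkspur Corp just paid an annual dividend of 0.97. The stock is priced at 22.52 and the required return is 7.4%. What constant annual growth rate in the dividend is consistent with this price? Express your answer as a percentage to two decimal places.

P = D₀(1+g)/(r−g) ⇒ P(r−g) = D₀(1+g) ⇒ g(P+D₀) = P·r − D₀
g = (P·r − D₀)/(P + D₀) = (22.52×0.074 − 0.97) / (22.52 + 0.97) = 0.029650

2.97%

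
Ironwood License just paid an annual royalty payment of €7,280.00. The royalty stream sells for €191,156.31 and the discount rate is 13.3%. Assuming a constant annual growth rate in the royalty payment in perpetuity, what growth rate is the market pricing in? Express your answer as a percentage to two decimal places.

P = D₀(1+g)/(r−g) ⇒ P(r−g) = D₀(1+g) ⇒ g(P+D₀) = P·r − D₀
g = (P·r − D₀)/(P + D₀) = (€191,156.31×0.133 − €7,280.00) / (€191,156.31 + €7,280.00) = 0.091434

9.14%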